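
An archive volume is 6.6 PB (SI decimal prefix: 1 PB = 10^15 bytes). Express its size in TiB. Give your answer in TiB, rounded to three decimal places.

6.6 PB × 1,000,000,000,000,000 bytes/PB = 6,600,000,000,000,000 bytes
1 TiB = 2^40 bytes = 1,099,511,627,776 bytes
6,600,000,000,000,000 / 1,099,511,627,776 = 6,002.665 TiB

6,002.665 TiB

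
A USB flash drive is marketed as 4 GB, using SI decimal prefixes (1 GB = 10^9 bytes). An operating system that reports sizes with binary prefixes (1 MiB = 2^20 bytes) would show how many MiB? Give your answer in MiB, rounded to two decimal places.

3,814.70 MiB

4 GB = 4 × 10^9 bytes = 4,000,000,000 bytes
1 MiB = 2^20 bytes = 1,048,576 bytes
4,000,000,000 / 1,048,576 = 3,814.70 MiB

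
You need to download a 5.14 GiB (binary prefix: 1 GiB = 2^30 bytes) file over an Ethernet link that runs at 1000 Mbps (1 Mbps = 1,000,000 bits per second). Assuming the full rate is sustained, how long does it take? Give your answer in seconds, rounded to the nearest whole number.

5.14 GiB = 5,519,032,975.36 bytes = 44,152,263,802.88 bits
1000 Mbps = 1,000,000,000 bits/s
time = 44,152,263,802.88 / 1,000,000,000 = 44 s

44 seconds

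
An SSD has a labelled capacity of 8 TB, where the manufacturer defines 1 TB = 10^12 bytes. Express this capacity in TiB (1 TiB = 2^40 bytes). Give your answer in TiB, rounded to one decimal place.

7.3 TiB

8 TB × 1,000,000,000,000 bytes/TB = 8,000,000,000,000 bytes
1 TiB = 2^40 bytes = 1,099,511,627,776 bytes
8,000,000,000,000 / 1,099,511,627,776 = 7.3 TiB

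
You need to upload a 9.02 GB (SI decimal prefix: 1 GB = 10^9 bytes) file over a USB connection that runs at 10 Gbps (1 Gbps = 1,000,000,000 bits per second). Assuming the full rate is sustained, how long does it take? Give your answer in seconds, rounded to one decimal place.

9.02 GB = 9,020,000,000 bytes = 72,160,000,000 bits
10 Gbps = 10,000,000,000 bits/s
time = 72,160,000,000 / 10,000,000,000 = 7.2 s

7.2 seconds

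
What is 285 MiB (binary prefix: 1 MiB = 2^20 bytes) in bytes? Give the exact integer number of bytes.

285 × 1,048,576 = 298,844,160 bytes  (1 MiB = 2^20 bytes)

298,844,160 bytes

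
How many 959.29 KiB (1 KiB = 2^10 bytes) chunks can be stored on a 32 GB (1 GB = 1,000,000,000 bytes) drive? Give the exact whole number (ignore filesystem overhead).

Capacity: 32 GB = 32,000,000,000 bytes
Per item: 959.29 KiB = 982,312.96 bytes
⌊32,000,000,000 / 982,312.96⌋ = 32,576

32,576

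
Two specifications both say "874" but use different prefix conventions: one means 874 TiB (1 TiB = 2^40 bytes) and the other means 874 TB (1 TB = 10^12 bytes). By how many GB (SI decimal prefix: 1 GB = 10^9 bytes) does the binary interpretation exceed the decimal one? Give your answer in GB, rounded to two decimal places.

86,973.16 GB

874 TiB = 874 × 1,099,511,627,776 = 960,973,162,676,224 bytes
874 TB = 874 × 1,000,000,000,000 = 874,000,000,000,000 bytes
difference = 86,973,162,676,224 bytes
86,973,162,676,224 / 1,000,000,000 = 86,973.16 GB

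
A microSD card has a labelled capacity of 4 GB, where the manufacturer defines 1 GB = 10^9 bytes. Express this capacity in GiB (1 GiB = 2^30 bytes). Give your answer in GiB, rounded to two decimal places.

3.73 GiB

4 GB = 4 × 10^9 bytes = 4,000,000,000 bytes
1 GiB = 1,073,741,824 bytes
4,000,000,000 / 1,073,741,824 = 3.73 GiB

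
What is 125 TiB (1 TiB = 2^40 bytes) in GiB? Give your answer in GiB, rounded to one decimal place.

125 TiB × 1,099,511,627,776 bytes/TiB = 137,438,953,472,000 bytes
1 GiB = 2^30 bytes = 1,073,741,824 bytes
137,438,953,472,000 / 1,073,741,824 = 128,000.0 GiB

128,000.0 GiB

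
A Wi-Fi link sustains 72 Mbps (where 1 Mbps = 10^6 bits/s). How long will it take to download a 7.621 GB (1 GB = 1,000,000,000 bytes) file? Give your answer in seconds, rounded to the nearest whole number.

7.621 GB = 7,621,000,000 bytes = 60,968,000,000 bits
72 Mbps = 72,000,000 bits/s
time = 60,968,000,000 / 72,000,000 = 847 s

847 seconds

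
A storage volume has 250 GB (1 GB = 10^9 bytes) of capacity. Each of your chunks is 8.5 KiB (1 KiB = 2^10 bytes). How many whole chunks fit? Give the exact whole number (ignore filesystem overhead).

28,722,426

Capacity: 250 GB = 250,000,000,000 bytes
Per item: 8.5 KiB = 8,704 bytes
⌊250,000,000,000 / 8,704⌋ = 28,722,426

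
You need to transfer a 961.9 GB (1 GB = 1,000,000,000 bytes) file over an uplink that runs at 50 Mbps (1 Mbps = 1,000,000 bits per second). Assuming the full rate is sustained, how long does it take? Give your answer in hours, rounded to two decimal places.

961.9 GB = 961,900,000,000 bytes = 7,695,200,000,000 bits
50 Mbps = 50,000,000 bits/s
time = 7,695,200,000,000 / 50,000,000 = 153,904.0000 s
153,904.0000 s / 3600 = 42.75 hours

42.75 hours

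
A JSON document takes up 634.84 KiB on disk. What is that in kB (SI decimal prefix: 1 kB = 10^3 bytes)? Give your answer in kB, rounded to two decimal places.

634.84 KiB × 1,024 bytes/KiB = 650,076.16 bytes
1 kB = 10^3 bytes = 1,000 bytes
650,076.16 / 1,000 = 650.08 kB

650.08 kB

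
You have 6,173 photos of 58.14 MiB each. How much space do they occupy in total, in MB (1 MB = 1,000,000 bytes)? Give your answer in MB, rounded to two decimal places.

376,332.06 MB

Total = 6,173 × 58.14 MiB = 358898.22 MiB
= 358898.22 × 1,048,576 bytes = 376,332,059,934.72 bytes
1 MB = 1,000,000 bytes
376,332,059,934.72 / 1,000,000 = 376,332.06 MB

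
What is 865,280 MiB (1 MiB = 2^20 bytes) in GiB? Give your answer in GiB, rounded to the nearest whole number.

865,280 MiB = 865,280 × 2^20 bytes = 907,311,841,280 bytes
1 GiB = 2^30 bytes = 1,073,741,824 bytes
907,311,841,280 / 1,073,741,824 = 845 GiB

845 GiB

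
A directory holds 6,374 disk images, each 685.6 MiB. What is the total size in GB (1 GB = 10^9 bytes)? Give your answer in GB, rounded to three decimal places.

Total = 6,374 × 685.6 MiB = 4370014.4 MiB
= 4370014.4 × 1,048,576 bytes = 4,582,292,219,494.4 bytes
1 GB = 1,000,000,000 bytes
4,582,292,219,494.4 / 1,000,000,000 = 4,582.292 GB

4,582.292 GB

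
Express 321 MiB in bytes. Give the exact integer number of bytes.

321 × 1,048,576 = 336,592,896 bytes  (1 MiB = 2^20 bytes)

336,592,896 bytes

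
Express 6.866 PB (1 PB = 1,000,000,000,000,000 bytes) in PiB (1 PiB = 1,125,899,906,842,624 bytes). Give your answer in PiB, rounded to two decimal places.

6.866 PB = 6.866 × 10^15 bytes = 6,866,000,000,000,000 bytes
1 PiB = 1,125,899,906,842,624 bytes
6,866,000,000,000,000 / 1,125,899,906,842,624 = 6.10 PiB

6.10 PiB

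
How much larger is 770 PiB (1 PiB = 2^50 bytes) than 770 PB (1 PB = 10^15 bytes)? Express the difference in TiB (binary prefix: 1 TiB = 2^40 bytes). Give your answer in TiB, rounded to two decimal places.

88,169.08 TiB

770 PiB = 770 × 1,125,899,906,842,624 = 866,942,928,268,820,480 bytes
770 PB = 770 × 1,000,000,000,000,000 = 770,000,000,000,000,000 bytes
difference = 96,942,928,268,820,480 bytes
96,942,928,268,820,480 / 1,099,511,627,776 = 88,169.08 TiB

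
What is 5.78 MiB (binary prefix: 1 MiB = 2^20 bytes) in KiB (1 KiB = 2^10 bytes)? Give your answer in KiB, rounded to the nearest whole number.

5.78 MiB = 5.78 × 2^20 bytes = 6,060,769.28 bytes
1 KiB = 2^10 bytes = 1,024 bytes
6,060,769.28 / 1,024 = 5,919 KiB

5,919 KiB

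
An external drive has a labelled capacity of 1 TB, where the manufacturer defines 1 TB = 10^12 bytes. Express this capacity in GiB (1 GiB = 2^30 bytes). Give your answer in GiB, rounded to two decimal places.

931.32 GiB

1 TB = 1 × 10^12 bytes = 1,000,000,000,000 bytes
1 GiB = 1,073,741,824 bytes
1,000,000,000,000 / 1,073,741,824 = 931.32 GiB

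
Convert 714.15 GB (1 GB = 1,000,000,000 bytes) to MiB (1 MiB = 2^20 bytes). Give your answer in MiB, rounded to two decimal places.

714.15 GB = 714.15 × 10^9 bytes = 714,150,000,000 bytes
1 MiB = 2^20 bytes = 1,048,576 bytes
714,150,000,000 / 1,048,576 = 681,066.51 MiB

681,066.51 MiB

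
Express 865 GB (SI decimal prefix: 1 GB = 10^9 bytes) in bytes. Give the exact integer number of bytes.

865,000,000,000 bytes

865 × 1,000,000,000 = 865,000,000,000 bytes  (1 GB = 10^9 bytes)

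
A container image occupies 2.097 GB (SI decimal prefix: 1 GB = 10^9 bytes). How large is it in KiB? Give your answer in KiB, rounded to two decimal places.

2,047,851.56 KiB

2.097 GB × 1,000,000,000 bytes/GB = 2,097,000,000 bytes
1 KiB = 1,024 bytes
2,097,000,000 / 1,024 = 2,047,851.56 KiB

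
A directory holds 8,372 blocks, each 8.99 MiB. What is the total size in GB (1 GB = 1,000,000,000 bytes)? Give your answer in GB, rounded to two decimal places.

Total = 8,372 × 8.99 MiB = 75264.28 MiB
= 75264.28 × 1,048,576 bytes = 78,920,317,665.28 bytes
1 GB = 1,000,000,000 bytes
78,920,317,665.28 / 1,000,000,000 = 78.92 GB

78.92 GB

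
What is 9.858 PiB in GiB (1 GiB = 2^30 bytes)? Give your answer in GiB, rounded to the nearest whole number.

9.858 PiB = 9.858 × 2^50 bytes = 11,099,121,281,654,587.392 bytes
1 GiB = 2^30 bytes = 1,073,741,824 bytes
11,099,121,281,654,587.392 / 1,073,741,824 = 10,336,862 GiB

10,336,862 GiB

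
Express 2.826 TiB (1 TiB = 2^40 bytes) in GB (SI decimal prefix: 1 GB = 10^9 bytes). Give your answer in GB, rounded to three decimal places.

3,107.220 GB

2.826 TiB = 2.826 × 2^40 bytes = 3,107,219,860,094.976 bytes
1 GB = 10^9 bytes = 1,000,000,000 bytes
3,107,219,860,094.976 / 1,000,000,000 = 3,107.220 GB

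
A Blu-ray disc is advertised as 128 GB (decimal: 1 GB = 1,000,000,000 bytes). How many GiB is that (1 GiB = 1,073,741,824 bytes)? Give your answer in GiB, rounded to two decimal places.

128 GB × 1,000,000,000 bytes/GB = 128,000,000,000 bytes
1 GiB = 1,073,741,824 bytes
128,000,000,000 / 1,073,741,824 = 119.21 GiB

119.21 GiB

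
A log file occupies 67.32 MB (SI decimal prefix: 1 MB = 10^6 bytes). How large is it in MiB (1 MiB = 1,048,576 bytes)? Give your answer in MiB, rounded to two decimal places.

64.20 MiB

67.32 MB × 1,000,000 bytes/MB = 67,320,000 bytes
1 MiB = 2^20 bytes = 1,048,576 bytes
67,320,000 / 1,048,576 = 64.20 MiB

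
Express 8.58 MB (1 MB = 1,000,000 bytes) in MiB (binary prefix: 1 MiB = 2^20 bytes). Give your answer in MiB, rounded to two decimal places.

8.18 MiB

8.58 MB × 1,000,000 bytes/MB = 8,580,000 bytes
1 MiB = 1,048,576 bytes
8,580,000 / 1,048,576 = 8.18 MiB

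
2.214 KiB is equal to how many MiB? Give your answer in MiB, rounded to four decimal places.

0.0022 MiB

2.214 KiB = 2.214 × 2^10 bytes = 2,267.136 bytes
1 MiB = 2^20 bytes = 1,048,576 bytes
2,267.136 / 1,048,576 = 0.0022 MiB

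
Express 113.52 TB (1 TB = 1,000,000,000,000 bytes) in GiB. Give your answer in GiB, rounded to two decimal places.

113.52 TB = 113.52 × 10^12 bytes = 113,520,000,000,000 bytes
1 GiB = 1,073,741,824 bytes
113,520,000,000,000 / 1,073,741,824 = 105,723.74 GiB

105,723.74 GiB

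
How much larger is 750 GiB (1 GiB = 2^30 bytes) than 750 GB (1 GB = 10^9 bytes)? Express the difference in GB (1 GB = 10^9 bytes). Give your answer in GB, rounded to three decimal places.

55.306 GB

750 GiB = 750 × 1,073,741,824 = 805,306,368,000 bytes
750 GB = 750 × 1,000,000,000 = 750,000,000,000 bytes
difference = 55,306,368,000 bytes
55,306,368,000 / 1,000,000,000 = 55.306 GB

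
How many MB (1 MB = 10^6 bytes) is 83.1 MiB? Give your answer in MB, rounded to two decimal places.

87.14 MB

83.1 MiB = 83.1 × 2^20 bytes = 87,136,665.6 bytes
1 MB = 10^6 bytes = 1,000,000 bytes
87,136,665.6 / 1,000,000 = 87.14 MB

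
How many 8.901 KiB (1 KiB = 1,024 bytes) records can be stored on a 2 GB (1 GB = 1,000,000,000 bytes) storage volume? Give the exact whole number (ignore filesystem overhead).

219,427

Capacity: 2 GB = 2,000,000,000 bytes
Per item: 8.901 KiB = 9,114.624 bytes
⌊2,000,000,000 / 9,114.624⌋ = 219,427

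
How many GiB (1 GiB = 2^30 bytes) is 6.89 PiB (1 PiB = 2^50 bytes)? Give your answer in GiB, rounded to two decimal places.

6.89 PiB = 6.89 × 2^50 bytes = 7,757,450,358,145,679.36 bytes
1 GiB = 1,073,741,824 bytes
7,757,450,358,145,679.36 / 1,073,741,824 = 7,224,688.64 GiB

7,224,688.64 GiB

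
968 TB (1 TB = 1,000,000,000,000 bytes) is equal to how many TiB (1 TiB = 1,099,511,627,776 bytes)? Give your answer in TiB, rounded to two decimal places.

968 TB = 968 × 10^12 bytes = 968,000,000,000,000 bytes
1 TiB = 1,099,511,627,776 bytes
968,000,000,000,000 / 1,099,511,627,776 = 880.39 TiB

880.39 TiB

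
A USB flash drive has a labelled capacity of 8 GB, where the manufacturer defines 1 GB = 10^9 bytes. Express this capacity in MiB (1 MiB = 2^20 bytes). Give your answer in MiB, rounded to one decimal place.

8 GB = 8 × 10^9 bytes = 8,000,000,000 bytes
1 MiB = 1,048,576 bytes
8,000,000,000 / 1,048,576 = 7,629.4 MiB

7,629.4 MiB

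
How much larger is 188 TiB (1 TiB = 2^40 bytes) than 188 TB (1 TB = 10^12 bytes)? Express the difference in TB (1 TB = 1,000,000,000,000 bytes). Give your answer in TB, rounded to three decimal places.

188 TiB = 188 × 1,099,511,627,776 = 206,708,186,021,888 bytes
188 TB = 188 × 1,000,000,000,000 = 188,000,000,000,000 bytes
difference = 18,708,186,021,888 bytes
18,708,186,021,888 / 1,000,000,000,000 = 18.708 TB

18.708 TB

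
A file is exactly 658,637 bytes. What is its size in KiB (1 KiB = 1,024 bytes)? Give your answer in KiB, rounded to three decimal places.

658,637 bytes given.
1 KiB = 2^10 bytes = 1,024 bytes
658,637 / 1,024 = 643.200 KiB

643.200 KiB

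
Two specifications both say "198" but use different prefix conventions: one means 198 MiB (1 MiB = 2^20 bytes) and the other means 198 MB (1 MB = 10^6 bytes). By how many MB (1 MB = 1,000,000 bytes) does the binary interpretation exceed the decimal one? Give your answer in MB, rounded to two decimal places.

9.62 MB

198 MiB = 198 × 1,048,576 = 207,618,048 bytes
198 MB = 198 × 1,000,000 = 198,000,000 bytes
difference = 9,618,048 bytes
9,618,048 / 1,000,000 = 9.62 MB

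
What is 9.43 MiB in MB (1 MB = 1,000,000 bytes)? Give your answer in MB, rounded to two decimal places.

9.43 MiB = 9.43 × 2^20 bytes = 9,888,071.68 bytes
1 MB = 10^6 bytes = 1,000,000 bytes
9,888,071.68 / 1,000,000 = 9.89 MB

9.89 MB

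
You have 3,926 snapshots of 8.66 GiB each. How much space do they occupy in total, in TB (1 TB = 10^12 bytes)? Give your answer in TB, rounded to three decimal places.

36.506 TB

Total = 3,926 × 8.66 GiB = 33999.16 GiB
= 33999.16 × 1,073,741,824 bytes = 36,506,320,072,867.84 bytes
1 TB = 1,000,000,000,000 bytes
36,506,320,072,867.84 / 1,000,000,000,000 = 36.506 TB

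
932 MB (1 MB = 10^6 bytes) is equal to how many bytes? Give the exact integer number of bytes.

932,000,000 bytes

932 × 1,000,000 = 932,000,000 bytes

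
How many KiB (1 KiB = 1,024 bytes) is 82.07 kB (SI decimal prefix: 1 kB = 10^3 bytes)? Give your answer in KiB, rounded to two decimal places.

80.15 KiB

82.07 kB × 1,000 bytes/kB = 82,070 bytes
1 KiB = 2^10 bytes = 1,024 bytes
82,070 / 1,024 = 80.15 KiB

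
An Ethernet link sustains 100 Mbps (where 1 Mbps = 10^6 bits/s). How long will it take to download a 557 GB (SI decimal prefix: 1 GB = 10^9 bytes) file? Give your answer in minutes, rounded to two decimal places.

557 GB = 557,000,000,000 bytes = 4,456,000,000,000 bits
100 Mbps = 100,000,000 bits/s
time = 4,456,000,000,000 / 100,000,000 = 44,560.000 s
44,560.000 s / 60 = 742.67 minutes

742.67 minutes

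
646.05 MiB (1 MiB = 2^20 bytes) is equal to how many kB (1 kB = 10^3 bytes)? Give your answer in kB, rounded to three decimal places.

646.05 MiB = 646.05 × 2^20 bytes = 677,432,524.8 bytes
1 kB = 1,000 bytes
677,432,524.8 / 1,000 = 677,432.525 kB

677,432.525 kB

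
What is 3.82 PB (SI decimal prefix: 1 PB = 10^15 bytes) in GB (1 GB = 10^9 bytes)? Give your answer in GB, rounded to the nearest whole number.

3,820,000 GB

3.82 PB = 3.82 × 10^15 bytes = 3,820,000,000,000,000 bytes
1 GB = 10^9 bytes = 1,000,000,000 bytes
3,820,000,000,000,000 / 1,000,000,000 = 3,820,000 GB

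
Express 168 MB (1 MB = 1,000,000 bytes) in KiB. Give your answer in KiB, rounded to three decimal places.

168 MB × 1,000,000 bytes/MB = 168,000,000 bytes
1 KiB = 1,024 bytes
168,000,000 / 1,024 = 164,062.500 KiB

164,062.500 KiB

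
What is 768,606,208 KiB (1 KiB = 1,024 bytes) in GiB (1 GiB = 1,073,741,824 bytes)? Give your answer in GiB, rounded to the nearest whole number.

733 GiB

768,606,208 KiB × 1,024 bytes/KiB = 787,052,756,992 bytes
1 GiB = 2^30 bytes = 1,073,741,824 bytes
787,052,756,992 / 1,073,741,824 = 733 GiB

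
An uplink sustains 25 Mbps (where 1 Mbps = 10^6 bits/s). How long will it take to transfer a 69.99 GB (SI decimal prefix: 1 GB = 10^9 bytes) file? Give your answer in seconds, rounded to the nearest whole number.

69.99 GB = 69,990,000,000 bytes = 559,920,000,000 bits
25 Mbps = 25,000,000 bits/s
time = 559,920,000,000 / 25,000,000 = 22,397 s

22,397 seconds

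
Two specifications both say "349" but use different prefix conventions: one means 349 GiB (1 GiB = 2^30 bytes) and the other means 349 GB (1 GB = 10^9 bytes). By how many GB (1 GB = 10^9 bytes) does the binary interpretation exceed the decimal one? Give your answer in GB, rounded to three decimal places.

349 GiB = 349 × 1,073,741,824 = 374,735,896,576 bytes
349 GB = 349 × 1,000,000,000 = 349,000,000,000 bytes
difference = 25,735,896,576 bytes
25,735,896,576 / 1,000,000,000 = 25.736 GB

25.736 GB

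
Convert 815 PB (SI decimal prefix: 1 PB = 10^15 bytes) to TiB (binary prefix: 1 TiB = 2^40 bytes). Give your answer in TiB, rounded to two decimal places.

741,238.18 TiB

815 PB = 815 × 10^15 bytes = 815,000,000,000,000,000 bytes
1 TiB = 2^40 bytes = 1,099,511,627,776 bytes
815,000,000,000,000,000 / 1,099,511,627,776 = 741,238.18 TiB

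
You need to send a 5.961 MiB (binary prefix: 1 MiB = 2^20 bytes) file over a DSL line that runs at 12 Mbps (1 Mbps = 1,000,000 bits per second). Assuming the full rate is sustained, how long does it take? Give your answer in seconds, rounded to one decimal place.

4.2 seconds

5.961 MiB = 6,250,561.536 bytes = 50,004,492.288 bits
12 Mbps = 12,000,000 bits/s
time = 50,004,492.288 / 12,000,000 = 4.2 s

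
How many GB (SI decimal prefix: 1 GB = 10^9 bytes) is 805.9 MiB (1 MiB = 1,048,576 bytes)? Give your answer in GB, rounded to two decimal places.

805.9 MiB = 805.9 × 2^20 bytes = 845,047,398.4 bytes
1 GB = 1,000,000,000 bytes
845,047,398.4 / 1,000,000,000 = 0.85 GB

0.85 GB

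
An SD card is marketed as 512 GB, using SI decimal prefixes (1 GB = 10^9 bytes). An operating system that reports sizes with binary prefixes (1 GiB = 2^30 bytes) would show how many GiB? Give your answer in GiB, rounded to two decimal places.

476.84 GiB

512 GB = 512 × 10^9 bytes = 512,000,000,000 bytes
1 GiB = 2^30 bytes = 1,073,741,824 bytes
512,000,000,000 / 1,073,741,824 = 476.84 GiB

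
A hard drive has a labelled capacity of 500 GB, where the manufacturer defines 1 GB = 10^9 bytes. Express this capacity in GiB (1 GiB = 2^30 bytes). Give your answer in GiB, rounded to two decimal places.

500 GB = 500 × 10^9 bytes = 500,000,000,000 bytes
1 GiB = 1,073,741,824 bytes
500,000,000,000 / 1,073,741,824 = 465.66 GiB

465.66 GiB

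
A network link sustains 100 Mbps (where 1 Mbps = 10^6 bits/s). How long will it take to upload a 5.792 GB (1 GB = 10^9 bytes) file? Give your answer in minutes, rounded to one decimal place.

5.792 GB = 5,792,000,000 bytes = 46,336,000,000 bits
100 Mbps = 100,000,000 bits/s
time = 46,336,000,000 / 100,000,000 = 463.36 s
463.36 s / 60 = 7.7 minutes

7.7 minutes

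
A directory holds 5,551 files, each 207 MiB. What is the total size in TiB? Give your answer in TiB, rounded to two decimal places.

1.10 TiB

Total = 5,551 × 207 MiB = 1,149,057 MiB
= 1,149,057 × 1,048,576 bytes = 1,204,873,592,832 bytes
1 TiB = 1,099,511,627,776 bytes
1,204,873,592,832 / 1,099,511,627,776 = 1.10 TiB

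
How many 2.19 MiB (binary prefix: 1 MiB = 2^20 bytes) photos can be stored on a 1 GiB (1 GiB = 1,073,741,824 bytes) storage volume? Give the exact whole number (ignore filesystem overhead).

467

Capacity: 1 GiB = 1,073,741,824 bytes
Per item: 2.19 MiB = 2,296,381.44 bytes
⌊1,073,741,824 / 2,296,381.44⌋ = 467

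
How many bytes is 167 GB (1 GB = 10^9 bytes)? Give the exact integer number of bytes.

167 × 1,000,000,000 = 167,000,000,000 bytes  (1 GB = 10^9 bytes)

167,000,000,000 bytes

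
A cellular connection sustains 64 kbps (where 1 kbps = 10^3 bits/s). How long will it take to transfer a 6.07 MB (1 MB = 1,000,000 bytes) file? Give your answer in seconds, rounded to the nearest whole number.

6.07 MB = 6,070,000 bytes = 48,560,000 bits
64 kbps = 64,000 bits/s
time = 48,560,000 / 64,000 = 759 s

759 seconds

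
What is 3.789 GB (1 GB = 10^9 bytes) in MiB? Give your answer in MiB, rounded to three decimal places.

3,613.472 MiB

3.789 GB = 3.789 × 10^9 bytes = 3,789,000,000 bytes
1 MiB = 1,048,576 bytes
3,789,000,000 / 1,048,576 = 3,613.472 MiB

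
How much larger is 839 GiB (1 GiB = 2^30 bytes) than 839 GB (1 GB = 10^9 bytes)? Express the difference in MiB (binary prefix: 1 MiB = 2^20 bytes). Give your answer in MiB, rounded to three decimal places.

839 GiB = 839 × 1,073,741,824 = 900,869,390,336 bytes
839 GB = 839 × 1,000,000,000 = 839,000,000,000 bytes
difference = 61,869,390,336 bytes
61,869,390,336 / 1,048,576 = 59,003.249 MiB

59,003.249 MiB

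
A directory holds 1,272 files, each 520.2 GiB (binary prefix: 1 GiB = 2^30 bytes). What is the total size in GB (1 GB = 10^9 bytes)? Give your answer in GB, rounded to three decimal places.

710,488.952 GB

Total = 1,272 × 520.2 GiB = 661694.4 GiB
= 661694.4 × 1,073,741,824 bytes = 710,488,951,986,585.6 bytes
1 GB = 1,000,000,000 bytes
710,488,951,986,585.6 / 1,000,000,000 = 710,488.952 GB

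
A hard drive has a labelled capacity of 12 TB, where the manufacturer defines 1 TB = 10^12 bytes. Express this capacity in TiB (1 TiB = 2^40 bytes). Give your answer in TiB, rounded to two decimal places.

12 TB = 12 × 10^12 bytes = 12,000,000,000,000 bytes
1 TiB = 2^40 bytes = 1,099,511,627,776 bytes
12,000,000,000,000 / 1,099,511,627,776 = 10.91 TiB

10.91 TiB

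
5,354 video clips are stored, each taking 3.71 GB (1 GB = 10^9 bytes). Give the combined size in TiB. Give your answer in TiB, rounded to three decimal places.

Total = 5,354 × 3.71 GB = 19863.34 GB
= 19863.34 × 1,000,000,000 bytes = 19,863,340,000,000 bytes
1 TiB = 1,099,511,627,776 bytes
19,863,340,000,000 / 1,099,511,627,776 = 18.066 TiB

18.066 TiB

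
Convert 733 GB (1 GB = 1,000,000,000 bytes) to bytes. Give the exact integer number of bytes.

733,000,000,000 bytes

733 × 1,000,000,000 = 733,000,000,000 bytes  (1 GB = 10^9 bytes)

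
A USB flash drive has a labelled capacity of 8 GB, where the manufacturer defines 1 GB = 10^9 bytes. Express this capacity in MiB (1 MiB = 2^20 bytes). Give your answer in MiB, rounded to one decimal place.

8 GB × 1,000,000,000 bytes/GB = 8,000,000,000 bytes
1 MiB = 2^20 bytes = 1,048,576 bytes
8,000,000,000 / 1,048,576 = 7,629.4 MiB

7,629.4 MiB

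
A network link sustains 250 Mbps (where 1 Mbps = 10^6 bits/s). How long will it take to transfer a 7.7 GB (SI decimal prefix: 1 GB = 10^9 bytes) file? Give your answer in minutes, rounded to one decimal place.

4.1 minutes

7.7 GB = 7,700,000,000 bytes = 61,600,000,000 bits
250 Mbps = 250,000,000 bits/s
time = 61,600,000,000 / 250,000,000 = 246.40 s
246.40 s / 60 = 4.1 minutes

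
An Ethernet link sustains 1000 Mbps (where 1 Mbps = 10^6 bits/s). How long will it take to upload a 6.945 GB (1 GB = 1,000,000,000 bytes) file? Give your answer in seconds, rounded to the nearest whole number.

56 seconds

6.945 GB = 6,945,000,000 bytes = 55,560,000,000 bits
1000 Mbps = 1,000,000,000 bits/s
time = 55,560,000,000 / 1,000,000,000 = 56 s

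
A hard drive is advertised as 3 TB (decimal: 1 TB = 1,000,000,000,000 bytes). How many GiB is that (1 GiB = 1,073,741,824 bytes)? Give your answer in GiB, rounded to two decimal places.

3 TB = 3 × 10^12 bytes = 3,000,000,000,000 bytes
1 GiB = 2^30 bytes = 1,073,741,824 bytes
3,000,000,000,000 / 1,073,741,824 = 2,793.97 GiB

2,793.97 GiB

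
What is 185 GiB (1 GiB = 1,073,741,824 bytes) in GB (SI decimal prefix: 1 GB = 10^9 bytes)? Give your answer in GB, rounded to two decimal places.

198.64 GB

185 GiB = 185 × 2^30 bytes = 198,642,237,440 bytes
1 GB = 10^9 bytes = 1,000,000,000 bytes
198,642,237,440 / 1,000,000,000 = 198.64 GB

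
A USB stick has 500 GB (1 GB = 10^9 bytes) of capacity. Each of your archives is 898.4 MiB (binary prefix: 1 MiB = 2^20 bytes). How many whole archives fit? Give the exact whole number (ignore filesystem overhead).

530

Capacity: 500 GB = 500,000,000,000 bytes
Per item: 898.4 MiB = 942,040,678.4 bytes
⌊500,000,000,000 / 942,040,678.4⌋ = 530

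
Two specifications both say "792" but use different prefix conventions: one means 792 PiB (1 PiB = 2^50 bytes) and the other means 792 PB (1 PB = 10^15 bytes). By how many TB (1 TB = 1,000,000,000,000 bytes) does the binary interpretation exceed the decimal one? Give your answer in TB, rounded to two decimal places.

792 PiB = 792 × 1,125,899,906,842,624 = 891,712,726,219,358,208 bytes
792 PB = 792 × 1,000,000,000,000,000 = 792,000,000,000,000,000 bytes
difference = 99,712,726,219,358,208 bytes
99,712,726,219,358,208 / 1,000,000,000,000 = 99,712.73 TB

99,712.73 TB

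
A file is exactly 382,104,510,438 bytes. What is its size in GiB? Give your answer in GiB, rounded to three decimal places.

382,104,510,438 bytes given.
1 GiB = 2^30 bytes = 1,073,741,824 bytes
382,104,510,438 / 1,073,741,824 = 355.863 GiB

355.863 GiB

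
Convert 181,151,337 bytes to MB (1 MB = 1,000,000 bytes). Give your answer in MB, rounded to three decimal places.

181.151 MB

181,151,337 bytes given.
1 MB = 1,000,000 bytes
181,151,337 / 1,000,000 = 181.151 MB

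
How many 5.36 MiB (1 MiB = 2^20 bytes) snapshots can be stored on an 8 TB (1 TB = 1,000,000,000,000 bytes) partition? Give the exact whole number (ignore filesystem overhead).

1,423,394

Capacity: 8 TB = 8,000,000,000,000 bytes
Per item: 5.36 MiB = 5,620,367.36 bytes
⌊8,000,000,000,000 / 5,620,367.36⌋ = 1,423,394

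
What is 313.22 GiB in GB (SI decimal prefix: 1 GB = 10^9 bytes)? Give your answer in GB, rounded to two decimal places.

336.32 GB

313.22 GiB × 1,073,741,824 bytes/GiB = 336,317,414,113.28 bytes
1 GB = 1,000,000,000 bytes
336,317,414,113.28 / 1,000,000,000 = 336.32 GB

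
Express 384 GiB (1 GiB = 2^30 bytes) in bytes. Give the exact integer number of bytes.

412,316,860,416 bytes

384 × 1,073,741,824 = 412,316,860,416 bytes  (1 GiB = 2^30 bytes)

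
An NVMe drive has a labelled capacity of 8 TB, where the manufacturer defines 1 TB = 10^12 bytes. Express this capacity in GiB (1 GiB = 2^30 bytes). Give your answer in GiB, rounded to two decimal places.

8 TB = 8 × 10^12 bytes = 8,000,000,000,000 bytes
1 GiB = 1,073,741,824 bytes
8,000,000,000,000 / 1,073,741,824 = 7,450.58 GiB

7,450.58 GiB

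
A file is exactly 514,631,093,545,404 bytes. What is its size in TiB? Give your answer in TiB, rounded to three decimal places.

468.054 TiB

514,631,093,545,404 bytes given.
1 TiB = 1,099,511,627,776 bytes
514,631,093,545,404 / 1,099,511,627,776 = 468.054 TiB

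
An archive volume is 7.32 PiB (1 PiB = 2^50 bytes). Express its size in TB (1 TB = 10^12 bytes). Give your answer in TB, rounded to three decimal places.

7.32 PiB = 7.32 × 2^50 bytes = 8,241,587,318,088,007.68 bytes
1 TB = 10^12 bytes = 1,000,000,000,000 bytes
8,241,587,318,088,007.68 / 1,000,000,000,000 = 8,241.587 TB

8,241.587 TB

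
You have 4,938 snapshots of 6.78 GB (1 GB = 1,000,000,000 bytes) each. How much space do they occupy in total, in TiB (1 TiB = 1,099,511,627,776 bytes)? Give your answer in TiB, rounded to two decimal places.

Total = 4,938 × 6.78 GB = 33479.64 GB
= 33479.64 × 1,000,000,000 bytes = 33,479,640,000,000 bytes
1 TiB = 1,099,511,627,776 bytes
33,479,640,000,000 / 1,099,511,627,776 = 30.45 TiB

30.45 TiB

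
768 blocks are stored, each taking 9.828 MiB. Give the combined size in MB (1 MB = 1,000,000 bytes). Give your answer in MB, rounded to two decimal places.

Total = 768 × 9.828 MiB = 7547.904 MiB
= 7547.904 × 1,048,576 bytes = 7,914,550,984.704 bytes
1 MB = 1,000,000 bytes
7,914,550,984.704 / 1,000,000 = 7,914.55 MB

7,914.55 MB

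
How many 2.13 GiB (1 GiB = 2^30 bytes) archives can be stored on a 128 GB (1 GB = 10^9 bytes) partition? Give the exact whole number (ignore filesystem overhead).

Capacity: 128 GB = 128,000,000,000 bytes
Per item: 2.13 GiB = 2,287,070,085.12 bytes
⌊128,000,000,000 / 2,287,070,085.12⌋ = 55

55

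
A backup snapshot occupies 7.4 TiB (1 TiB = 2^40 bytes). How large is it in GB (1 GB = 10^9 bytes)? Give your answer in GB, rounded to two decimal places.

8,136.39 GB

7.4 TiB × 1,099,511,627,776 bytes/TiB = 8,136,386,045,542.4 bytes
1 GB = 1,000,000,000 bytes
8,136,386,045,542.4 / 1,000,000,000 = 8,136.39 GB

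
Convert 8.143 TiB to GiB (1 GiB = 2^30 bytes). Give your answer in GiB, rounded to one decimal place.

8,338.4 GiB

8.143 TiB × 1,099,511,627,776 bytes/TiB = 8,953,323,184,979.968 bytes
1 GiB = 2^30 bytes = 1,073,741,824 bytes
8,953,323,184,979.968 / 1,073,741,824 = 8,338.4 GiB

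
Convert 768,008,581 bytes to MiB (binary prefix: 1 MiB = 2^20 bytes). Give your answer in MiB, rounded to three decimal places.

768,008,581 bytes given.
1 MiB = 1,048,576 bytes
768,008,581 / 1,048,576 = 732.430 MiB

732.430 MiB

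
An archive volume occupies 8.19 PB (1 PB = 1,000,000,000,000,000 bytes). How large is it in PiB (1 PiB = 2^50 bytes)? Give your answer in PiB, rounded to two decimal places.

7.27 PiB

8.19 PB × 1,000,000,000,000,000 bytes/PB = 8,190,000,000,000,000 bytes
1 PiB = 2^50 bytes = 1,125,899,906,842,624 bytes
8,190,000,000,000,000 / 1,125,899,906,842,624 = 7.27 PiB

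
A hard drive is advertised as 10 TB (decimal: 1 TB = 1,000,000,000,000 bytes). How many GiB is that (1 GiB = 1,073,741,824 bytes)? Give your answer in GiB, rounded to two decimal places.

9,313.23 GiB

10 TB × 1,000,000,000,000 bytes/TB = 10,000,000,000,000 bytes
1 GiB = 2^30 bytes = 1,073,741,824 bytes
10,000,000,000,000 / 1,073,741,824 = 9,313.23 GiB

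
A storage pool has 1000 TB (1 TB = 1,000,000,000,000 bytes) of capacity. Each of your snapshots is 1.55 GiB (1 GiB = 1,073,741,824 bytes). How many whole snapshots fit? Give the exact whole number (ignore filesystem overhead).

600,853

Capacity: 1000 TB = 1,000,000,000,000,000 bytes
Per item: 1.55 GiB = 1,664,299,827.2 bytes
⌊1,000,000,000,000,000 / 1,664,299,827.2⌋ = 600,853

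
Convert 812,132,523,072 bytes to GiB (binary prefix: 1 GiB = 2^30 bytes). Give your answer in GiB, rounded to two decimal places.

812,132,523,072 bytes given.
1 GiB = 1,073,741,824 bytes
812,132,523,072 / 1,073,741,824 = 756.36 GiB

756.36 GiB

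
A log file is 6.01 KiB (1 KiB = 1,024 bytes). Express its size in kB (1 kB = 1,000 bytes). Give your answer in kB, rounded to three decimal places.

6.01 KiB × 1,024 bytes/KiB = 6,154.24 bytes
1 kB = 10^3 bytes = 1,000 bytes
6,154.24 / 1,000 = 6.154 kB

6.154 kB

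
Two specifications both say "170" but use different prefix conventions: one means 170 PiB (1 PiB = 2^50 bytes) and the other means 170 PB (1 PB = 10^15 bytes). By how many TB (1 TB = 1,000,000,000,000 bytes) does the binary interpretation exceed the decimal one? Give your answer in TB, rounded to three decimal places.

170 PiB = 170 × 1,125,899,906,842,624 = 191,402,984,163,246,080 bytes
170 PB = 170 × 1,000,000,000,000,000 = 170,000,000,000,000,000 bytes
difference = 21,402,984,163,246,080 bytes
21,402,984,163,246,080 / 1,000,000,000,000 = 21,402.984 TB

21,402.984 TB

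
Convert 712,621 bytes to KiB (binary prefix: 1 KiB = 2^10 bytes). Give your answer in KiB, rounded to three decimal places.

712,621 bytes given.
1 KiB = 2^10 bytes = 1,024 bytes
712,621 / 1,024 = 695.919 KiB

695.919 KiB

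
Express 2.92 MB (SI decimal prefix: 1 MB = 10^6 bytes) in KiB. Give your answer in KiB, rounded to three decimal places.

2,851.563 KiB

2.92 MB = 2.92 × 10^6 bytes = 2,920,000 bytes
1 KiB = 2^10 bytes = 1,024 bytes
2,920,000 / 1,024 = 2,851.563 KiB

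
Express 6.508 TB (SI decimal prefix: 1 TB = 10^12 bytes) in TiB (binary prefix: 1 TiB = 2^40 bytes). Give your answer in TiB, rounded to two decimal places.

5.92 TiB

6.508 TB = 6.508 × 10^12 bytes = 6,508,000,000,000 bytes
1 TiB = 1,099,511,627,776 bytes
6,508,000,000,000 / 1,099,511,627,776 = 5.92 TiB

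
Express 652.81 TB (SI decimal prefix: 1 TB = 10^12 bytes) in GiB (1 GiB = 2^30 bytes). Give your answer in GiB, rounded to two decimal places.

607,976.69 GiB

652.81 TB × 1,000,000,000,000 bytes/TB = 652,810,000,000,000 bytes
1 GiB = 2^30 bytes = 1,073,741,824 bytes
652,810,000,000,000 / 1,073,741,824 = 607,976.69 GiB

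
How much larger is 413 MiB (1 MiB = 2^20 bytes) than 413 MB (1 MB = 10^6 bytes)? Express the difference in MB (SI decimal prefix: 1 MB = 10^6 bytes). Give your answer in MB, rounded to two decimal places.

413 MiB = 413 × 1,048,576 = 433,061,888 bytes
413 MB = 413 × 1,000,000 = 413,000,000 bytes
difference = 20,061,888 bytes
20,061,888 / 1,000,000 = 20.06 MB

20.06 MB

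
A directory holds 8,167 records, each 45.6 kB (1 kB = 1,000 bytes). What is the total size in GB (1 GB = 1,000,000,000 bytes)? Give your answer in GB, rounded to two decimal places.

0.37 GB

Total = 8,167 × 45.6 kB = 372415.2 kB
= 372415.2 × 1,000 bytes = 372,415,200 bytes
1 GB = 1,000,000,000 bytes
372,415,200 / 1,000,000,000 = 0.37 GB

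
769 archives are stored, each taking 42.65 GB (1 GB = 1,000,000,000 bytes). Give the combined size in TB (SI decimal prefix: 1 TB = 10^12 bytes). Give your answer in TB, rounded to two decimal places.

32.80 TB

Total = 769 × 42.65 GB = 32797.85 GB
= 32797.85 × 1,000,000,000 bytes = 32,797,850,000,000 bytes
1 TB = 1,000,000,000,000 bytes
32,797,850,000,000 / 1,000,000,000,000 = 32.80 TB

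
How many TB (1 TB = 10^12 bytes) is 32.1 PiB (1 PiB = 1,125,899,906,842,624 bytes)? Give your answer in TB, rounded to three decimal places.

36,141.387 TB

32.1 PiB × 1,125,899,906,842,624 bytes/PiB = 36,141,387,009,648,230.4 bytes
1 TB = 1,000,000,000,000 bytes
36,141,387,009,648,230.4 / 1,000,000,000,000 = 36,141.387 TB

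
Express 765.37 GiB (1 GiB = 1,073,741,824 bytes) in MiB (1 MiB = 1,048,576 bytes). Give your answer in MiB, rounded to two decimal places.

765.37 GiB × 1,073,741,824 bytes/GiB = 821,809,779,834.88 bytes
1 MiB = 2^20 bytes = 1,048,576 bytes
821,809,779,834.88 / 1,048,576 = 783,738.88 MiB

783,738.88 MiB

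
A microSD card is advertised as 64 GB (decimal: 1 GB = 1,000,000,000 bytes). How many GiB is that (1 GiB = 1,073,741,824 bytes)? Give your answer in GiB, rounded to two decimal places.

59.60 GiB

64 GB × 1,000,000,000 bytes/GB = 64,000,000,000 bytes
1 GiB = 1,073,741,824 bytes
64,000,000,000 / 1,073,741,824 = 59.60 GiB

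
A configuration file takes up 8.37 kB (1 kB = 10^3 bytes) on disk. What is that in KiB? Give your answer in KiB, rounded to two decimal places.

8.17 KiB

8.37 kB = 8.37 × 10^3 bytes = 8,370 bytes
1 KiB = 1,024 bytes
8,370 / 1,024 = 8.17 KiB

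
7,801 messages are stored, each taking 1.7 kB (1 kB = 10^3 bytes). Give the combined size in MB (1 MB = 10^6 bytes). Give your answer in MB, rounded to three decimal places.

13.262 MB

Total = 7,801 × 1.7 kB = 13261.7 kB
= 13261.7 × 1,000 bytes = 13,261,700 bytes
1 MB = 1,000,000 bytes
13,261,700 / 1,000,000 = 13.262 MB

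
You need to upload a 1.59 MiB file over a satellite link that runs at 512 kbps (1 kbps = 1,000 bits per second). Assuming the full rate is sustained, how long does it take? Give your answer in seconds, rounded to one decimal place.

26.1 seconds

1.59 MiB = 1,667,235.84 bytes = 13,337,886.72 bits
512 kbps = 512,000 bits/s
time = 13,337,886.72 / 512,000 = 26.1 s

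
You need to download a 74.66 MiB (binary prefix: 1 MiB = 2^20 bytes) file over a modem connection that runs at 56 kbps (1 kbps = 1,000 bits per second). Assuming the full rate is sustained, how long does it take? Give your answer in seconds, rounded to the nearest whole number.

74.66 MiB = 78,286,684.16 bytes = 626,293,473.28 bits
56 kbps = 56,000 bits/s
time = 626,293,473.28 / 56,000 = 11,184 s

11,184 seconds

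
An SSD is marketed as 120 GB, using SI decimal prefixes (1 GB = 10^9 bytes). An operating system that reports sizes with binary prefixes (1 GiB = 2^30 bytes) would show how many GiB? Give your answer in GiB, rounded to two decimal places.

111.76 GiB

120 GB × 1,000,000,000 bytes/GB = 120,000,000,000 bytes
1 GiB = 2^30 bytes = 1,073,741,824 bytes
120,000,000,000 / 1,073,741,824 = 111.76 GiB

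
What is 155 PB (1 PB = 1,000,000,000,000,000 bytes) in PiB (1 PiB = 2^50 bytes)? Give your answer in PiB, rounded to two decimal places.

155 PB = 155 × 10^15 bytes = 155,000,000,000,000,000 bytes
1 PiB = 2^50 bytes = 1,125,899,906,842,624 bytes
155,000,000,000,000,000 / 1,125,899,906,842,624 = 137.67 PiB

137.67 PiB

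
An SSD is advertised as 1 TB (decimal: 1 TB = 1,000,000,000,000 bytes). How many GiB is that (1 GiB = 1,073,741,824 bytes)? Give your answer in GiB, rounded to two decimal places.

1 TB × 1,000,000,000,000 bytes/TB = 1,000,000,000,000 bytes
1 GiB = 2^30 bytes = 1,073,741,824 bytes
1,000,000,000,000 / 1,073,741,824 = 931.32 GiB

931.32 GiB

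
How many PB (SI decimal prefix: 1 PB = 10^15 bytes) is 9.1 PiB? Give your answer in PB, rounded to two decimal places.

9.1 PiB = 9.1 × 2^50 bytes = 10,245,689,152,267,878.4 bytes
1 PB = 10^15 bytes = 1,000,000,000,000,000 bytes
10,245,689,152,267,878.4 / 1,000,000,000,000,000 = 10.25 PB

10.25 PB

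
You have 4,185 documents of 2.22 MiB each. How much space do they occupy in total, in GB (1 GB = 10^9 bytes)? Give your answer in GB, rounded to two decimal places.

9.74 GB

Total = 4,185 × 2.22 MiB = 9290.7 MiB
= 9290.7 × 1,048,576 bytes = 9,742,005,043.2 bytes
1 GB = 1,000,000,000 bytes
9,742,005,043.2 / 1,000,000,000 = 9.74 GB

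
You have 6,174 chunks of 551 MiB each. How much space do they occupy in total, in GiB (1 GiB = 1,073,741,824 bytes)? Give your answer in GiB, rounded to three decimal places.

3,322.143 GiB

Total = 6,174 × 551 MiB = 3,401,874 MiB
= 3,401,874 × 1,048,576 bytes = 3,567,123,431,424 bytes
1 GiB = 1,073,741,824 bytes
3,567,123,431,424 / 1,073,741,824 = 3,322.143 GiB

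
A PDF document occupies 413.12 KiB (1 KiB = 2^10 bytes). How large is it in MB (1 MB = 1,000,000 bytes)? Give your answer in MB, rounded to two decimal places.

0.42 MB

413.12 KiB × 1,024 bytes/KiB = 423,034.88 bytes
1 MB = 1,000,000 bytes
423,034.88 / 1,000,000 = 0.42 MB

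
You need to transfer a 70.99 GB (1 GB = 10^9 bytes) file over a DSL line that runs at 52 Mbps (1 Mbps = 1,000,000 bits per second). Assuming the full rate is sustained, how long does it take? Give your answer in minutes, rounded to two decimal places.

182.03 minutes

70.99 GB = 70,990,000,000 bytes = 567,920,000,000 bits
52 Mbps = 52,000,000 bits/s
time = 567,920,000,000 / 52,000,000 = 10,921.538 s
10,921.538 s / 60 = 182.03 minutes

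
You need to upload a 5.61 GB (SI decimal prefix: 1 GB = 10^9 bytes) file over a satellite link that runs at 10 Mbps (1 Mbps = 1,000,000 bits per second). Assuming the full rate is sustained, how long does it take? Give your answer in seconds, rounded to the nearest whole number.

5.61 GB = 5,610,000,000 bytes = 44,880,000,000 bits
10 Mbps = 10,000,000 bits/s
time = 44,880,000,000 / 10,000,000 = 4,488 s

4,488 seconds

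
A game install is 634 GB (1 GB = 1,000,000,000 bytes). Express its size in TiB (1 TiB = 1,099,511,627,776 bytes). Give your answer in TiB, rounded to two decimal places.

0.58 TiB

634 GB × 1,000,000,000 bytes/GB = 634,000,000,000 bytes
1 TiB = 2^40 bytes = 1,099,511,627,776 bytes
634,000,000,000 / 1,099,511,627,776 = 0.58 TiB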